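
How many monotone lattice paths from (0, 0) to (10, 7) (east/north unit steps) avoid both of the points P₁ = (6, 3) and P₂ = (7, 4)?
Number of paths = 10328

Inclusion–exclusion. Total paths: C(17, 10) = 19448. Through P₁: C(9, 6)·C(8, 4) = 5880. Through P₂: C(11, 7)·C(6, 3) = 6600. Since P₁ is strictly southwest of P₂, a monotone path through both must visit P₁ then P₂; paths through both = C(9, 6)·C(2, 1)·C(6, 3) = 3360. Avoid both = 19448 − 5880 − 6600 + 3360 = 10328.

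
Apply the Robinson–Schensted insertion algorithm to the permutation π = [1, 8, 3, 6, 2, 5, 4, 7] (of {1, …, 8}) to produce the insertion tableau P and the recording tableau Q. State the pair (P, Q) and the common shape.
P = [1, 2, 4, 7] / [3, 5] / [6] / [8];  Q = [1, 2, 4, 8] / [3, 6] / [5] / [7];  common shape = (4, 2, 1, 1)

Row-insert the values π_1, π_2, … into P one at a time, bumping the leftmost entry strictly greater than the inserted value down to the next row. The recording tableau Q records, in position (i, j), the step at which that cell was added to P.
  Insert 1 (step 1): P = [1];  Q = [1]
  Insert 8 (step 2): P = [1, 8];  Q = [1, 2]
  Insert 3 (step 3): P = [1, 3] / [8];  Q = [1, 2] / [3]
  Insert 6 (step 4): P = [1, 3, 6] / [8];  Q = [1, 2, 4] / [3]
  Insert 2 (step 5): P = [1, 2, 6] / [3] / [8];  Q = [1, 2, 4] / [3] / [5]
  Insert 5 (step 6): P = [1, 2, 5] / [3, 6] / [8];  Q = [1, 2, 4] / [3, 6] / [5]
  Insert 4 (step 7): P = [1, 2, 4] / [3, 5] / [6] / [8];  Q = [1, 2, 4] / [3, 6] / [5] / [7]
  Insert 7 (step 8): P = [1, 2, 4, 7] / [3, 5] / [6] / [8];  Q = [1, 2, 4, 8] / [3, 6] / [5] / [7]
Final shape: (4, 2, 1, 1).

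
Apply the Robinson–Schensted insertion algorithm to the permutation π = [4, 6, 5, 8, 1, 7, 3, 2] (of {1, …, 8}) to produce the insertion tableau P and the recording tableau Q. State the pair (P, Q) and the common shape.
P = [1, 2, 7] / [3, 5] / [4, 8] / [6];  Q = [1, 2, 4] / [3, 6] / [5, 7] / [8];  common shape = (3, 2, 2, 1)

Row-insert the values π_1, π_2, … into P one at a time, bumping the leftmost entry strictly greater than the inserted value down to the next row. The recording tableau Q records, in position (i, j), the step at which that cell was added to P.
  Insert 4 (step 1): P = [4];  Q = [1]
  Insert 6 (step 2): P = [4, 6];  Q = [1, 2]
  Insert 5 (step 3): P = [4, 5] / [6];  Q = [1, 2] / [3]
  Insert 8 (step 4): P = [4, 5, 8] / [6];  Q = [1, 2, 4] / [3]
  Insert 1 (step 5): P = [1, 5, 8] / [4] / [6];  Q = [1, 2, 4] / [3] / [5]
  Insert 7 (step 6): P = [1, 5, 7] / [4, 8] / [6];  Q = [1, 2, 4] / [3, 6] / [5]
  Insert 3 (step 7): P = [1, 3, 7] / [4, 5] / [6, 8];  Q = [1, 2, 4] / [3, 6] / [5, 7]
  Insert 2 (step 8): P = [1, 2, 7] / [3, 5] / [4, 8] / [6];  Q = [1, 2, 4] / [3, 6] / [5, 7] / [8]
Final shape: (3, 2, 2, 1).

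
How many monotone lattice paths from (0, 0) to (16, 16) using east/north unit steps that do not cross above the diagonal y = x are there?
C_16 = 35357670

These NE paths below the diagonal are counted by the Catalan number C_n = (1/(n + 1)) · C(2n, n). For n = 16: C_16 = (1/17) · C(32, 16) = 601080390/17 = 35357670.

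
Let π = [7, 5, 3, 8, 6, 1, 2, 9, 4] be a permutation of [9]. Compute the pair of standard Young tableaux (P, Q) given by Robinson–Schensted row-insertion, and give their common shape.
P = [1, 2, 4] / [3, 6, 9] / [5, 8] / [7];  Q = [1, 4, 8] / [2, 5, 9] / [3, 7] / [6];  common shape = (3, 3, 2, 1)

Row-insert the values π_1, π_2, … into P one at a time, bumping the leftmost entry strictly greater than the inserted value down to the next row. The recording tableau Q records, in position (i, j), the step at which that cell was added to P.
  Insert 7 (step 1): P = [7];  Q = [1]
  Insert 5 (step 2): P = [5] / [7];  Q = [1] / [2]
  Insert 3 (step 3): P = [3] / [5] / [7];  Q = [1] / [2] / [3]
  Insert 8 (step 4): P = [3, 8] / [5] / [7];  Q = [1, 4] / [2] / [3]
  Insert 6 (step 5): P = [3, 6] / [5, 8] / [7];  Q = [1, 4] / [2, 5] / [3]
  Insert 1 (step 6): P = [1, 6] / [3, 8] / [5] / [7];  Q = [1, 4] / [2, 5] / [3] / [6]
  Insert 2 (step 7): P = [1, 2] / [3, 6] / [5, 8] / [7];  Q = [1, 4] / [2, 5] / [3, 7] / [6]
  Insert 9 (step 8): P = [1, 2, 9] / [3, 6] / [5, 8] / [7];  Q = [1, 4, 8] / [2, 5] / [3, 7] / [6]
  Insert 4 (step 9): P = [1, 2, 4] / [3, 6, 9] / [5, 8] / [7];  Q = [1, 4, 8] / [2, 5, 9] / [3, 7] / [6]
Final shape: (3, 3, 2, 1).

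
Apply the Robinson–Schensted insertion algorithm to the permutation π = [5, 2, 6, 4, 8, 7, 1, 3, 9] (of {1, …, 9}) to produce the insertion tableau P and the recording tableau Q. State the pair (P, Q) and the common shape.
P = [1, 3, 7, 9] / [2, 4, 8] / [5, 6];  Q = [1, 3, 5, 9] / [2, 4, 6] / [7, 8];  common shape = (4, 3, 2)

Row-insert the values π_1, π_2, … into P one at a time, bumping the leftmost entry strictly greater than the inserted value down to the next row. The recording tableau Q records, in position (i, j), the step at which that cell was added to P.
  Insert 5 (step 1): P = [5];  Q = [1]
  Insert 2 (step 2): P = [2] / [5];  Q = [1] / [2]
  Insert 6 (step 3): P = [2, 6] / [5];  Q = [1, 3] / [2]
  Insert 4 (step 4): P = [2, 4] / [5, 6];  Q = [1, 3] / [2, 4]
  Insert 8 (step 5): P = [2, 4, 8] / [5, 6];  Q = [1, 3, 5] / [2, 4]
  Insert 7 (step 6): P = [2, 4, 7] / [5, 6, 8];  Q = [1, 3, 5] / [2, 4, 6]
  Insert 1 (step 7): P = [1, 4, 7] / [2, 6, 8] / [5];  Q = [1, 3, 5] / [2, 4, 6] / [7]
  Insert 3 (step 8): P = [1, 3, 7] / [2, 4, 8] / [5, 6];  Q = [1, 3, 5] / [2, 4, 6] / [7, 8]
  Insert 9 (step 9): P = [1, 3, 7, 9] / [2, 4, 8] / [5, 6];  Q = [1, 3, 5, 9] / [2, 4, 6] / [7, 8]
Final shape: (4, 3, 2).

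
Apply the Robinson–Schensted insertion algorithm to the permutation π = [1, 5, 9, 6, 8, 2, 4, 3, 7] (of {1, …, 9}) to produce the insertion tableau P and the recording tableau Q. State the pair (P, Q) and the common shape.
P = [1, 2, 3, 7] / [4, 6, 8] / [5] / [9];  Q = [1, 2, 3, 5] / [4, 7, 9] / [6] / [8];  common shape = (4, 3, 1, 1)

Row-insert the values π_1, π_2, … into P one at a time, bumping the leftmost entry strictly greater than the inserted value down to the next row. The recording tableau Q records, in position (i, j), the step at which that cell was added to P.
  Insert 1 (step 1): P = [1];  Q = [1]
  Insert 5 (step 2): P = [1, 5];  Q = [1, 2]
  Insert 9 (step 3): P = [1, 5, 9];  Q = [1, 2, 3]
  Insert 6 (step 4): P = [1, 5, 6] / [9];  Q = [1, 2, 3] / [4]
  Insert 8 (step 5): P = [1, 5, 6, 8] / [9];  Q = [1, 2, 3, 5] / [4]
  Insert 2 (step 6): P = [1, 2, 6, 8] / [5] / [9];  Q = [1, 2, 3, 5] / [4] / [6]
  Insert 4 (step 7): P = [1, 2, 4, 8] / [5, 6] / [9];  Q = [1, 2, 3, 5] / [4, 7] / [6]
  Insert 3 (step 8): P = [1, 2, 3, 8] / [4, 6] / [5] / [9];  Q = [1, 2, 3, 5] / [4, 7] / [6] / [8]
  Insert 7 (step 9): P = [1, 2, 3, 7] / [4, 6, 8] / [5] / [9];  Q = [1, 2, 3, 5] / [4, 7, 9] / [6] / [8]
Final shape: (4, 3, 1, 1).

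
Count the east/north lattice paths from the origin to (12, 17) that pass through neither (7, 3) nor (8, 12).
Number of paths = 34779555

Inclusion–exclusion. Total paths: C(29, 12) = 51895935. Through P₁: C(10, 7)·C(19, 5) = 1395360. Through P₂: C(20, 8)·C(9, 4) = 15872220. Since P₁ is strictly southwest of P₂, a monotone path through both must visit P₁ then P₂; paths through both = C(10, 7)·C(10, 1)·C(9, 4) = 151200. Avoid both = 51895935 − 1395360 − 15872220 + 151200 = 34779555.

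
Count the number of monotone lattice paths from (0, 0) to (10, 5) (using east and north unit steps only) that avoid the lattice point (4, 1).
Number of paths = 1953

Total paths from (0, 0) to (10, 5): C(15, 10) = 3003. Paths through (4, 1): (paths (0, 0) → (4, 1)) × (paths (4, 1) → (10, 5)) = C(5, 4) · C(10, 6) = 5 · 210 = 1050. Avoidance count = 3003 − 1050 = 1953.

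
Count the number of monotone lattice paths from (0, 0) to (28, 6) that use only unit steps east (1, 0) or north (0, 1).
Number of paths = 1344904

A monotone lattice path from (0, 0) to (28, 6) consists of 28 east steps and 6 north steps in some order, so it is determined by which 28 of the 34 steps are east. The count is C(34, 28) = 1344904.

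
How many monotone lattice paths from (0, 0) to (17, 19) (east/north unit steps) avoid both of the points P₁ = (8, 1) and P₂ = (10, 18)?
Number of paths = 8450342607

Inclusion–exclusion. Total paths: C(36, 17) = 8597496600. Through P₁: C(9, 8)·C(27, 9) = 42181425. Through P₂: C(28, 10)·C(8, 7) = 104984880. Since P₁ is strictly southwest of P₂, a monotone path through both must visit P₁ then P₂; paths through both = C(9, 8)·C(19, 2)·C(8, 7) = 12312. Avoid both = 8597496600 − 42181425 − 104984880 + 12312 = 8450342607.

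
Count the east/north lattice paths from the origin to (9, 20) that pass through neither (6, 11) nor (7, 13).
Number of paths = 5838173

Inclusion–exclusion. Total paths: C(29, 9) = 10015005. Through P₁: C(17, 6)·C(12, 3) = 2722720. Through P₂: C(20, 7)·C(9, 2) = 2790720. Since P₁ is strictly southwest of P₂, a monotone path through both must visit P₁ then P₂; paths through both = C(17, 6)·C(3, 1)·C(9, 2) = 1336608. Avoid both = 10015005 − 2722720 − 2790720 + 1336608 = 5838173.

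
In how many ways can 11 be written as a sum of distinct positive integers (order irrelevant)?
q(11) = 12

List partitions of 11 into distinct parts: 11, 10+1, 9+2, 8+3, 8+2+1, 7+4, 7+3+1, 6+5, 6+4+1, 6+3+2, 5+4+2, 5+3+2+1. There are q(11) = 12. (Euler: this equals the number of odd-part partitions of 11.)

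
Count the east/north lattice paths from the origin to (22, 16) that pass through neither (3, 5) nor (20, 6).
Number of paths = 19165716978

Inclusion–exclusion. Total paths: C(38, 22) = 22239974430. Through P₁: C(8, 3)·C(30, 19) = 3059128800. Through P₂: C(26, 20)·C(12, 2) = 15195180. Since P₁ is strictly southwest of P₂, a monotone path through both must visit P₁ then P₂; paths through both = C(8, 3)·C(18, 17)·C(12, 2) = 66528. Avoid both = 22239974430 − 3059128800 − 15195180 + 66528 = 19165716978.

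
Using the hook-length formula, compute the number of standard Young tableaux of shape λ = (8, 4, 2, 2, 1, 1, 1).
# SYT of shape (8, 4, 2, 2, 1, 1, 1) = 26604864

Hook-length formula: f^λ = n! / Π hook(c), product over all cells c of the Young diagram. For λ = (8, 4, 2, 2, 1, 1, 1), n = 19 boxes. Hook lengths by row (left-to-right, top-to-bottom): [14, 10, 7, 6, 4, 3, 2, 1]; [9, 5, 2, 1]; [6, 2]; [5, 1]; [3]; [2]; [1]. Product of hooks = 4572288000. So f^λ = 19! / 4572288000 = 121645100408832000 / 4572288000 = 26604864.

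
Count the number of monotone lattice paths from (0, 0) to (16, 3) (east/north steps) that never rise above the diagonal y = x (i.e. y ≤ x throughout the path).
Number of paths = 798

By the reflection principle (André's argument), the number of monotone paths to (16, 3) with n ≤ m that never go above y = x is C(19, 16) − C(19, 17) = 969 − 171 = 798.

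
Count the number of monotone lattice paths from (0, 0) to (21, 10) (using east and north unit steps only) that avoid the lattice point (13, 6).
Number of paths = 30921825

Total paths from (0, 0) to (21, 10): C(31, 21) = 44352165. Paths through (13, 6): (paths (0, 0) → (13, 6)) × (paths (13, 6) → (21, 10)) = C(19, 13) · C(12, 8) = 27132 · 495 = 13430340. Avoidance count = 44352165 − 13430340 = 30921825.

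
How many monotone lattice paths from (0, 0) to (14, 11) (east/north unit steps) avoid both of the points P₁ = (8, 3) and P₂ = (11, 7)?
Number of paths = 3050190

Inclusion–exclusion. Total paths: C(25, 14) = 4457400. Through P₁: C(11, 8)·C(14, 6) = 495495. Through P₂: C(18, 11)·C(7, 3) = 1113840. Since P₁ is strictly southwest of P₂, a monotone path through both must visit P₁ then P₂; paths through both = C(11, 8)·C(7, 3)·C(7, 3) = 202125. Avoid both = 4457400 − 495495 − 1113840 + 202125 = 3050190.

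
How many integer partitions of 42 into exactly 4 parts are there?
p(42, 4 parts) = 551

Partitions of n into exactly k parts are in bijection with partitions of n − k into at most k parts (subtract 1 from each part). So p(42, exactly 4) = p(38, parts ≤ 4). Computing via the recurrence p(m, j) = p(m, j−1) + p(m−j, j) gives 551.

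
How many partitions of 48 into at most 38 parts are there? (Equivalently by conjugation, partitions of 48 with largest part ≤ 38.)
p(48, parts ≤ 38) = 147176

Use the recurrence p(n, m) = p(n, m−1) + p(n−m, m): either the largest part is < m (count p(n, m−1)) or the largest part is exactly m (remove one copy of m, count p(n−m, m)). With p(0, ·) = 1 this gives p(48, parts ≤ 38) = 147176. (By conjugating Young diagrams, this also counts partitions of 48 into at most 38 parts.)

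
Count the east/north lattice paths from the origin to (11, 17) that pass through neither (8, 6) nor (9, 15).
Number of paths = 12716244

Inclusion–exclusion. Total paths: C(28, 11) = 21474180. Through P₁: C(14, 8)·C(14, 3) = 1093092. Through P₂: C(24, 9)·C(4, 2) = 7845024. Since P₁ is strictly southwest of P₂, a monotone path through both must visit P₁ then P₂; paths through both = C(14, 8)·C(10, 1)·C(4, 2) = 180180. Avoid both = 21474180 − 1093092 − 7845024 + 180180 = 12716244.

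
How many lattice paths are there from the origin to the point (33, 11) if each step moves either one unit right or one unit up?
Number of paths = 7669339132

A monotone lattice path from (0, 0) to (33, 11) consists of 33 east steps and 11 north steps in some order, so it is determined by which 33 of the 44 steps are east. The count is C(44, 33) = 7669339132.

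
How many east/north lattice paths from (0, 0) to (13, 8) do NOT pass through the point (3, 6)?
Number of paths = 197946

Total paths from (0, 0) to (13, 8): C(21, 13) = 203490. Paths through (3, 6): (paths (0, 0) → (3, 6)) × (paths (3, 6) → (13, 8)) = C(9, 3) · C(12, 10) = 84 · 66 = 5544. Avoidance count = 203490 − 5544 = 197946.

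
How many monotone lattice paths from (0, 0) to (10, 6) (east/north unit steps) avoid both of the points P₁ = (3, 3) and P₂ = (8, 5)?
Number of paths = 3007

Inclusion–exclusion. Total paths: C(16, 10) = 8008. Through P₁: C(6, 3)·C(10, 7) = 2400. Through P₂: C(13, 8)·C(3, 2) = 3861. Since P₁ is strictly southwest of P₂, a monotone path through both must visit P₁ then P₂; paths through both = C(6, 3)·C(7, 5)·C(3, 2) = 1260. Avoid both = 8008 − 2400 − 3861 + 1260 = 3007.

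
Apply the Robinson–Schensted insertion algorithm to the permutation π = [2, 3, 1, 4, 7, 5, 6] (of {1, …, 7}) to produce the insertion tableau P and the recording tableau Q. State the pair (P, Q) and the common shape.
P = [1, 3, 4, 5, 6] / [2, 7];  Q = [1, 2, 4, 5, 7] / [3, 6];  common shape = (5, 2)

Row-insert the values π_1, π_2, … into P one at a time, bumping the leftmost entry strictly greater than the inserted value down to the next row. The recording tableau Q records, in position (i, j), the step at which that cell was added to P.
  Insert 2 (step 1): P = [2];  Q = [1]
  Insert 3 (step 2): P = [2, 3];  Q = [1, 2]
  Insert 1 (step 3): P = [1, 3] / [2];  Q = [1, 2] / [3]
  Insert 4 (step 4): P = [1, 3, 4] / [2];  Q = [1, 2, 4] / [3]
  Insert 7 (step 5): P = [1, 3, 4, 7] / [2];  Q = [1, 2, 4, 5] / [3]
  Insert 5 (step 6): P = [1, 3, 4, 5] / [2, 7];  Q = [1, 2, 4, 5] / [3, 6]
  Insert 6 (step 7): P = [1, 3, 4, 5, 6] / [2, 7];  Q = [1, 2, 4, 5, 7] / [3, 6]
Final shape: (5, 2).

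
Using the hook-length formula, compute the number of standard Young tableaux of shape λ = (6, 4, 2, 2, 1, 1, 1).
# SYT of shape (6, 4, 2, 2, 1, 1, 1) = 2858856

Hook-length formula: f^λ = n! / Π hook(c), product over all cells c of the Young diagram. For λ = (6, 4, 2, 2, 1, 1, 1), n = 17 boxes. Hook lengths by row (left-to-right, top-to-bottom): [12, 8, 5, 4, 2, 1]; [9, 5, 2, 1]; [6, 2]; [5, 1]; [3]; [2]; [1]. Product of hooks = 124416000. So f^λ = 17! / 124416000 = 355687428096000 / 124416000 = 2858856.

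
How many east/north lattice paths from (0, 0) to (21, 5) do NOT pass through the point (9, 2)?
Number of paths = 40755

Total paths from (0, 0) to (21, 5): C(26, 21) = 65780. Paths through (9, 2): (paths (0, 0) → (9, 2)) × (paths (9, 2) → (21, 5)) = C(11, 9) · C(15, 12) = 55 · 455 = 25025. Avoidance count = 65780 − 25025 = 40755.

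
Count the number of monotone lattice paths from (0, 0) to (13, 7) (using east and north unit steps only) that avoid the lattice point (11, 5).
Number of paths = 51312

Total paths from (0, 0) to (13, 7): C(20, 13) = 77520. Paths through (11, 5): (paths (0, 0) → (11, 5)) × (paths (11, 5) → (13, 7)) = C(16, 11) · C(4, 2) = 4368 · 6 = 26208. Avoidance count = 77520 − 26208 = 51312.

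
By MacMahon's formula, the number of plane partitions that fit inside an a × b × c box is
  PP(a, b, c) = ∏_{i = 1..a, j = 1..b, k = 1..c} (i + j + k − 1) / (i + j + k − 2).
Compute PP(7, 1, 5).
PP(7, 1, 5) = 792

Evaluate the triple product over i = 1..7, j = 1..1, k = 1..5. The factors are (2/1) · (3/2) · (4/3) · (5/4) · (6/5) · (3/2) · (4/3) · (5/4) · … (35 factors total). The numerators and denominators telescope so the product is an integer; carrying out the multiplication exactly gives PP(7, 1, 5) = 792.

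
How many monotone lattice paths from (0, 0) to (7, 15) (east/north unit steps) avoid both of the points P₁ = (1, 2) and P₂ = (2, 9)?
Number of paths = 74826

Inclusion–exclusion. Total paths: C(22, 7) = 170544. Through P₁: C(3, 1)·C(19, 6) = 81396. Through P₂: C(11, 2)·C(11, 5) = 25410. Since P₁ is strictly southwest of P₂, a monotone path through both must visit P₁ then P₂; paths through both = C(3, 1)·C(8, 1)·C(11, 5) = 11088. Avoid both = 170544 − 81396 − 25410 + 11088 = 74826.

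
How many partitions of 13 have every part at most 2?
p(13, parts ≤ 2) = 7

Partitions of 13 with all parts ≤ 2: 2+2+2+2+2+2+1, 2+2+2+2+2+1+1+1, 2+2+2+2+1+1+1+1+1, 2+2+2+1+1+1+1+1+1+1, 2+2+1+1+1+1+1+1+1+1+1, 2+1+1+1+1+1+1+1+1+1+1+1, 1+1+1+1+1+1+1+1+1+1+1+1+1. Count = 7.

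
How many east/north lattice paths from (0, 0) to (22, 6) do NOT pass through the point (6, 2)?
Number of paths = 241080

Total paths from (0, 0) to (22, 6): C(28, 22) = 376740. Paths through (6, 2): (paths (0, 0) → (6, 2)) × (paths (6, 2) → (22, 6)) = C(8, 6) · C(20, 16) = 28 · 4845 = 135660. Avoidance count = 376740 − 135660 = 241080.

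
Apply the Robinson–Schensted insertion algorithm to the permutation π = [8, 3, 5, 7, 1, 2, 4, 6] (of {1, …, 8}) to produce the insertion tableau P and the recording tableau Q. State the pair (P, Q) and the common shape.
P = [1, 2, 4, 6] / [3, 5, 7] / [8];  Q = [1, 3, 4, 8] / [2, 6, 7] / [5];  common shape = (4, 3, 1)

Row-insert the values π_1, π_2, … into P one at a time, bumping the leftmost entry strictly greater than the inserted value down to the next row. The recording tableau Q records, in position (i, j), the step at which that cell was added to P.
  Insert 8 (step 1): P = [8];  Q = [1]
  Insert 3 (step 2): P = [3] / [8];  Q = [1] / [2]
  Insert 5 (step 3): P = [3, 5] / [8];  Q = [1, 3] / [2]
  Insert 7 (step 4): P = [3, 5, 7] / [8];  Q = [1, 3, 4] / [2]
  Insert 1 (step 5): P = [1, 5, 7] / [3] / [8];  Q = [1, 3, 4] / [2] / [5]
  Insert 2 (step 6): P = [1, 2, 7] / [3, 5] / [8];  Q = [1, 3, 4] / [2, 6] / [5]
  Insert 4 (step 7): P = [1, 2, 4] / [3, 5, 7] / [8];  Q = [1, 3, 4] / [2, 6, 7] / [5]
  Insert 6 (step 8): P = [1, 2, 4, 6] / [3, 5, 7] / [8];  Q = [1, 3, 4, 8] / [2, 6, 7] / [5]
Final shape: (4, 3, 1).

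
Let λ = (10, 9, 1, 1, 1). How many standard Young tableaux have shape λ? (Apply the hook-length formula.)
# SYT of shape (10, 9, 1, 1, 1) = 15242370

Hook-length formula: f^λ = n! / Π hook(c), product over all cells c of the Young diagram. For λ = (10, 9, 1, 1, 1), n = 22 boxes. Hook lengths by row (left-to-right, top-to-bottom): [14, 10, 9, 8, 7, 6, 5, 4, 3, 1]; [12, 8, 7, 6, 5, 4, 3, 2, 1]; [3]; [2]; [1]. Product of hooks = 73741860864000. So f^λ = 22! / 73741860864000 = 1124000727777607680000 / 73741860864000 = 15242370.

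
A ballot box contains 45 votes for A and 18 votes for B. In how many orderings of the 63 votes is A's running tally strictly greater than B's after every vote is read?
Strict-lead orderings = 1109448779376105

Total orderings of the 63 votes with 45 for A: C(63, 45) = 2588713818544245. By the Bertrand ballot formula (Cycle Lemma / reflection principle), the number of orderings in which A is strictly ahead of B throughout is (p − q)/(p + q) · C(p + q, p) = (45 − 18)/(45 + 18) · 2588713818544245 = 1109448779376105.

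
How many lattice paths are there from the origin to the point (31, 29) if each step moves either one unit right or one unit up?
Number of paths = 114449595062769120

A monotone lattice path from (0, 0) to (31, 29) consists of 31 east steps and 29 north steps in some order, so it is determined by which 31 of the 60 steps are east. The count is C(60, 31) = 114449595062769120.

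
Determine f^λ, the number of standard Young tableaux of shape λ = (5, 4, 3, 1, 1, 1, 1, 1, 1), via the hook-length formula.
# SYT of shape (5, 4, 3, 1, 1, 1, 1, 1, 1) = 3198720

Hook-length formula: f^λ = n! / Π hook(c), product over all cells c of the Young diagram. For λ = (5, 4, 3, 1, 1, 1, 1, 1, 1), n = 18 boxes. Hook lengths by row (left-to-right, top-to-bottom): [13, 6, 5, 3, 1]; [11, 4, 3, 1]; [9, 2, 1]; [6]; [5]; [4]; [3]; [2]; [1]. Product of hooks = 2001542400. So f^λ = 18! / 2001542400 = 6402373705728000 / 2001542400 = 3198720.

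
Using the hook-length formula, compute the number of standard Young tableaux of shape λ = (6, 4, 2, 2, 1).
# SYT of shape (6, 4, 2, 2, 1) = 243243

Hook-length formula: f^λ = n! / Π hook(c), product over all cells c of the Young diagram. For λ = (6, 4, 2, 2, 1), n = 15 boxes. Hook lengths by row (left-to-right, top-to-bottom): [10, 8, 5, 4, 2, 1]; [7, 5, 2, 1]; [4, 2]; [3, 1]; [1]. Product of hooks = 5376000. So f^λ = 15! / 5376000 = 1307674368000 / 5376000 = 243243.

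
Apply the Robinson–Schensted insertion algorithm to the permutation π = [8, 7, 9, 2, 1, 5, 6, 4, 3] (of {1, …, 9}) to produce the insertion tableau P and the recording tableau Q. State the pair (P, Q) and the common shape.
P = [1, 3, 6] / [2, 4] / [5, 9] / [7] / [8];  Q = [1, 3, 7] / [2, 6] / [4, 8] / [5] / [9];  common shape = (3, 2, 2, 1, 1)

Row-insert the values π_1, π_2, … into P one at a time, bumping the leftmost entry strictly greater than the inserted value down to the next row. The recording tableau Q records, in position (i, j), the step at which that cell was added to P.
  Insert 8 (step 1): P = [8];  Q = [1]
  Insert 7 (step 2): P = [7] / [8];  Q = [1] / [2]
  Insert 9 (step 3): P = [7, 9] / [8];  Q = [1, 3] / [2]
  Insert 2 (step 4): P = [2, 9] / [7] / [8];  Q = [1, 3] / [2] / [4]
  Insert 1 (step 5): P = [1, 9] / [2] / [7] / [8];  Q = [1, 3] / [2] / [4] / [5]
  Insert 5 (step 6): P = [1, 5] / [2, 9] / [7] / [8];  Q = [1, 3] / [2, 6] / [4] / [5]
  Insert 6 (step 7): P = [1, 5, 6] / [2, 9] / [7] / [8];  Q = [1, 3, 7] / [2, 6] / [4] / [5]
  Insert 4 (step 8): P = [1, 4, 6] / [2, 5] / [7, 9] / [8];  Q = [1, 3, 7] / [2, 6] / [4, 8] / [5]
  Insert 3 (step 9): P = [1, 3, 6] / [2, 4] / [5, 9] / [7] / [8];  Q = [1, 3, 7] / [2, 6] / [4, 8] / [5] / [9]
Final shape: (3, 2, 2, 1, 1).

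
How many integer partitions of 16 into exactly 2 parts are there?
p(16, 2 parts) = 8

Partitions of n into exactly k parts ↔ partitions of n − k into at most k parts (subtract 1 from each part). For n = 16, k = 2, the partitions are: 15+1, 14+2, 13+3, 12+4, 11+5, 10+6, 9+7, 8+8. Count = 8.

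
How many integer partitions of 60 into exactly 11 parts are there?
p(60, 11 parts) = 70515

Partitions of n into exactly k parts are in bijection with partitions of n − k into at most k parts (subtract 1 from each part). So p(60, exactly 11) = p(49, parts ≤ 11). Computing via the recurrence p(m, j) = p(m, j−1) + p(m−j, j) gives 70515.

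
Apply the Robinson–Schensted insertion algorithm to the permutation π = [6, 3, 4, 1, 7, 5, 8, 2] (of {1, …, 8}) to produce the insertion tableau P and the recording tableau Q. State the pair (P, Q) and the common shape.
P = [1, 2, 5, 8] / [3, 4] / [6, 7];  Q = [1, 3, 5, 7] / [2, 6] / [4, 8];  common shape = (4, 2, 2)

Row-insert the values π_1, π_2, … into P one at a time, bumping the leftmost entry strictly greater than the inserted value down to the next row. The recording tableau Q records, in position (i, j), the step at which that cell was added to P.
  Insert 6 (step 1): P = [6];  Q = [1]
  Insert 3 (step 2): P = [3] / [6];  Q = [1] / [2]
  Insert 4 (step 3): P = [3, 4] / [6];  Q = [1, 3] / [2]
  Insert 1 (step 4): P = [1, 4] / [3] / [6];  Q = [1, 3] / [2] / [4]
  Insert 7 (step 5): P = [1, 4, 7] / [3] / [6];  Q = [1, 3, 5] / [2] / [4]
  Insert 5 (step 6): P = [1, 4, 5] / [3, 7] / [6];  Q = [1, 3, 5] / [2, 6] / [4]
  Insert 8 (step 7): P = [1, 4, 5, 8] / [3, 7] / [6];  Q = [1, 3, 5, 7] / [2, 6] / [4]
  Insert 2 (step 8): P = [1, 2, 5, 8] / [3, 4] / [6, 7];  Q = [1, 3, 5, 7] / [2, 6] / [4, 8]
Final shape: (4, 2, 2).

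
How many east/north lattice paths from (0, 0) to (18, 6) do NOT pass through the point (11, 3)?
Number of paths = 90916

Total paths from (0, 0) to (18, 6): C(24, 18) = 134596. Paths through (11, 3): (paths (0, 0) → (11, 3)) × (paths (11, 3) → (18, 6)) = C(14, 11) · C(10, 7) = 364 · 120 = 43680. Avoidance count = 134596 − 43680 = 90916.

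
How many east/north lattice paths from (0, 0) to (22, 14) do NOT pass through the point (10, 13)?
Number of paths = 3781424342

Total paths from (0, 0) to (22, 14): C(36, 22) = 3796297200. Paths through (10, 13): (paths (0, 0) → (10, 13)) × (paths (10, 13) → (22, 14)) = C(23, 10) · C(13, 12) = 1144066 · 13 = 14872858. Avoidance count = 3796297200 − 14872858 = 3781424342.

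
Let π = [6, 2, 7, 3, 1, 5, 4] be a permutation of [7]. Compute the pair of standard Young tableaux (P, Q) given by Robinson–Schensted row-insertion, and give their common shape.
P = [1, 3, 4] / [2, 5] / [6, 7];  Q = [1, 3, 6] / [2, 4] / [5, 7];  common shape = (3, 2, 2)

Row-insert the values π_1, π_2, … into P one at a time, bumping the leftmost entry strictly greater than the inserted value down to the next row. The recording tableau Q records, in position (i, j), the step at which that cell was added to P.
  Insert 6 (step 1): P = [6];  Q = [1]
  Insert 2 (step 2): P = [2] / [6];  Q = [1] / [2]
  Insert 7 (step 3): P = [2, 7] / [6];  Q = [1, 3] / [2]
  Insert 3 (step 4): P = [2, 3] / [6, 7];  Q = [1, 3] / [2, 4]
  Insert 1 (step 5): P = [1, 3] / [2, 7] / [6];  Q = [1, 3] / [2, 4] / [5]
  Insert 5 (step 6): P = [1, 3, 5] / [2, 7] / [6];  Q = [1, 3, 6] / [2, 4] / [5]
  Insert 4 (step 7): P = [1, 3, 4] / [2, 5] / [6, 7];  Q = [1, 3, 6] / [2, 4] / [5, 7]
Final shape: (3, 2, 2).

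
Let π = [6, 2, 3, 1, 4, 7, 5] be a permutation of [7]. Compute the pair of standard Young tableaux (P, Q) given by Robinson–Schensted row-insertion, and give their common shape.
P = [1, 3, 4, 5] / [2, 7] / [6];  Q = [1, 3, 5, 6] / [2, 7] / [4];  common shape = (4, 2, 1)

Row-insert the values π_1, π_2, … into P one at a time, bumping the leftmost entry strictly greater than the inserted value down to the next row. The recording tableau Q records, in position (i, j), the step at which that cell was added to P.
  Insert 6 (step 1): P = [6];  Q = [1]
  Insert 2 (step 2): P = [2] / [6];  Q = [1] / [2]
  Insert 3 (step 3): P = [2, 3] / [6];  Q = [1, 3] / [2]
  Insert 1 (step 4): P = [1, 3] / [2] / [6];  Q = [1, 3] / [2] / [4]
  Insert 4 (step 5): P = [1, 3, 4] / [2] / [6];  Q = [1, 3, 5] / [2] / [4]
  Insert 7 (step 6): P = [1, 3, 4, 7] / [2] / [6];  Q = [1, 3, 5, 6] / [2] / [4]
  Insert 5 (step 7): P = [1, 3, 4, 5] / [2, 7] / [6];  Q = [1, 3, 5, 6] / [2, 7] / [4]
Final shape: (4, 2, 1).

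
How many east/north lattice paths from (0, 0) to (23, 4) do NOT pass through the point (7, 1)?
Number of paths = 9798

Total paths from (0, 0) to (23, 4): C(27, 23) = 17550. Paths through (7, 1): (paths (0, 0) → (7, 1)) × (paths (7, 1) → (23, 4)) = C(8, 7) · C(19, 16) = 8 · 969 = 7752. Avoidance count = 17550 − 7752 = 9798.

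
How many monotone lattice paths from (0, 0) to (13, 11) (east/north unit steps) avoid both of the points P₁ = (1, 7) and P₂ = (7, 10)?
Number of paths = 2350152

Inclusion–exclusion. Total paths: C(24, 13) = 2496144. Through P₁: C(8, 1)·C(16, 12) = 14560. Through P₂: C(17, 7)·C(7, 6) = 136136. Since P₁ is strictly southwest of P₂, a monotone path through both must visit P₁ then P₂; paths through both = C(8, 1)·C(9, 6)·C(7, 6) = 4704. Avoid both = 2496144 − 14560 − 136136 + 4704 = 2350152.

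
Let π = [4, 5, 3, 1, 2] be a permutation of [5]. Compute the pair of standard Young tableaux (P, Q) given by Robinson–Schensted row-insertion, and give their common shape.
P = [1, 2] / [3, 5] / [4];  Q = [1, 2] / [3, 5] / [4];  common shape = (2, 2, 1)

Row-insert the values π_1, π_2, … into P one at a time, bumping the leftmost entry strictly greater than the inserted value down to the next row. The recording tableau Q records, in position (i, j), the step at which that cell was added to P.
  Insert 4 (step 1): P = [4];  Q = [1]
  Insert 5 (step 2): P = [4, 5];  Q = [1, 2]
  Insert 3 (step 3): P = [3, 5] / [4];  Q = [1, 2] / [3]
  Insert 1 (step 4): P = [1, 5] / [3] / [4];  Q = [1, 2] / [3] / [4]
  Insert 2 (step 5): P = [1, 2] / [3, 5] / [4];  Q = [1, 2] / [3, 5] / [4]
Final shape: (2, 2, 1).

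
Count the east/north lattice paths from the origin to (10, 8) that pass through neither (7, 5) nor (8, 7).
Number of paths = 15741

Inclusion–exclusion. Total paths: C(18, 10) = 43758. Through P₁: C(12, 7)·C(6, 3) = 15840. Through P₂: C(15, 8)·C(3, 2) = 19305. Since P₁ is strictly southwest of P₂, a monotone path through both must visit P₁ then P₂; paths through both = C(12, 7)·C(3, 1)·C(3, 2) = 7128. Avoid both = 43758 − 15840 − 19305 + 7128 = 15741.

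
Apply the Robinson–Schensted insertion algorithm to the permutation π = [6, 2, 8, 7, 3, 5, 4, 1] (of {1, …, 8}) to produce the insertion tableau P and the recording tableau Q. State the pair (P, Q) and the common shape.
P = [1, 3, 4] / [2, 7] / [5] / [6] / [8];  Q = [1, 3, 6] / [2, 4] / [5] / [7] / [8];  common shape = (3, 2, 1, 1, 1)

Row-insert the values π_1, π_2, … into P one at a time, bumping the leftmost entry strictly greater than the inserted value down to the next row. The recording tableau Q records, in position (i, j), the step at which that cell was added to P.
  Insert 6 (step 1): P = [6];  Q = [1]
  Insert 2 (step 2): P = [2] / [6];  Q = [1] / [2]
  Insert 8 (step 3): P = [2, 8] / [6];  Q = [1, 3] / [2]
  Insert 7 (step 4): P = [2, 7] / [6, 8];  Q = [1, 3] / [2, 4]
  Insert 3 (step 5): P = [2, 3] / [6, 7] / [8];  Q = [1, 3] / [2, 4] / [5]
  Insert 5 (step 6): P = [2, 3, 5] / [6, 7] / [8];  Q = [1, 3, 6] / [2, 4] / [5]
  Insert 4 (step 7): P = [2, 3, 4] / [5, 7] / [6] / [8];  Q = [1, 3, 6] / [2, 4] / [5] / [7]
  Insert 1 (step 8): P = [1, 3, 4] / [2, 7] / [5] / [6] / [8];  Q = [1, 3, 6] / [2, 4] / [5] / [7] / [8]
Final shape: (3, 2, 1, 1, 1).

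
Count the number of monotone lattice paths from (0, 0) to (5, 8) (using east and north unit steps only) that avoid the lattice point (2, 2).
Number of paths = 783

Total paths from (0, 0) to (5, 8): C(13, 5) = 1287. Paths through (2, 2): (paths (0, 0) → (2, 2)) × (paths (2, 2) → (5, 8)) = C(4, 2) · C(9, 3) = 6 · 84 = 504. Avoidance count = 1287 − 504 = 783.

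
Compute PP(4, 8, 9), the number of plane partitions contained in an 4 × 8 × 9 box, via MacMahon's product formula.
PP(4, 8, 9) = 151561524301616

Evaluate the triple product over i = 1..4, j = 1..8, k = 1..9. The factors are (2/1) · (3/2) · (4/3) · (5/4) · (6/5) · (7/6) · (8/7) · (9/8) · … (288 factors total). The numerators and denominators telescope so the product is an integer; carrying out the multiplication exactly gives PP(4, 8, 9) = 151561524301616.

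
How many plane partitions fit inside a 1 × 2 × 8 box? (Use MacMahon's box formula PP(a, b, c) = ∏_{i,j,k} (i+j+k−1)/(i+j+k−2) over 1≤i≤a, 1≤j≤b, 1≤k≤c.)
PP(1, 2, 8) = 45

Evaluate the triple product over i = 1..1, j = 1..2, k = 1..8. The factors are (2/1) · (3/2) · (4/3) · (5/4) · (6/5) · (7/6) · (8/7) · (9/8) · … (16 factors total). The numerators and denominators telescope so the product is an integer; carrying out the multiplication exactly gives PP(1, 2, 8) = 45.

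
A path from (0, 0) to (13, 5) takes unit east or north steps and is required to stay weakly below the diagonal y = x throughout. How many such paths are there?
Number of paths = 5508

By the reflection principle (André's argument), the number of monotone paths to (13, 5) with n ≤ m that never go above y = x is C(18, 13) − C(18, 14) = 8568 − 3060 = 5508.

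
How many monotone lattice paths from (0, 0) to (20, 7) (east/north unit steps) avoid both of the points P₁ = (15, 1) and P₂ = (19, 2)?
Number of paths = 879858

Inclusion–exclusion. Total paths: C(27, 20) = 888030. Through P₁: C(16, 15)·C(11, 5) = 7392. Through P₂: C(21, 19)·C(6, 1) = 1260. Since P₁ is strictly southwest of P₂, a monotone path through both must visit P₁ then P₂; paths through both = C(16, 15)·C(5, 4)·C(6, 1) = 480. Avoid both = 888030 − 7392 − 1260 + 480 = 879858.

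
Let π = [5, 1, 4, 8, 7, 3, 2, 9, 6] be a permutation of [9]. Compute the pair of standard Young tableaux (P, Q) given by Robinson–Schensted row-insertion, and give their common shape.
P = [1, 2, 6, 9] / [3, 7] / [4, 8] / [5];  Q = [1, 3, 4, 8] / [2, 5] / [6, 9] / [7];  common shape = (4, 2, 2, 1)

Row-insert the values π_1, π_2, … into P one at a time, bumping the leftmost entry strictly greater than the inserted value down to the next row. The recording tableau Q records, in position (i, j), the step at which that cell was added to P.
  Insert 5 (step 1): P = [5];  Q = [1]
  Insert 1 (step 2): P = [1] / [5];  Q = [1] / [2]
  Insert 4 (step 3): P = [1, 4] / [5];  Q = [1, 3] / [2]
  Insert 8 (step 4): P = [1, 4, 8] / [5];  Q = [1, 3, 4] / [2]
  Insert 7 (step 5): P = [1, 4, 7] / [5, 8];  Q = [1, 3, 4] / [2, 5]
  Insert 3 (step 6): P = [1, 3, 7] / [4, 8] / [5];  Q = [1, 3, 4] / [2, 5] / [6]
  Insert 2 (step 7): P = [1, 2, 7] / [3, 8] / [4] / [5];  Q = [1, 3, 4] / [2, 5] / [6] / [7]
  Insert 9 (step 8): P = [1, 2, 7, 9] / [3, 8] / [4] / [5];  Q = [1, 3, 4, 8] / [2, 5] / [6] / [7]
  Insert 6 (step 9): P = [1, 2, 6, 9] / [3, 7] / [4, 8] / [5];  Q = [1, 3, 4, 8] / [2, 5] / [6, 9] / [7]
Final shape: (4, 2, 2, 1).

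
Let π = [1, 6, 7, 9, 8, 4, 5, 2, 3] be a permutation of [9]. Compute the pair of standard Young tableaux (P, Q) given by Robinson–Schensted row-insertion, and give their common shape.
P = [1, 2, 3, 8] / [4, 5] / [6, 7] / [9];  Q = [1, 2, 3, 4] / [5, 7] / [6, 9] / [8];  common shape = (4, 2, 2, 1)

Row-insert the values π_1, π_2, … into P one at a time, bumping the leftmost entry strictly greater than the inserted value down to the next row. The recording tableau Q records, in position (i, j), the step at which that cell was added to P.
  Insert 1 (step 1): P = [1];  Q = [1]
  Insert 6 (step 2): P = [1, 6];  Q = [1, 2]
  Insert 7 (step 3): P = [1, 6, 7];  Q = [1, 2, 3]
  Insert 9 (step 4): P = [1, 6, 7, 9];  Q = [1, 2, 3, 4]
  Insert 8 (step 5): P = [1, 6, 7, 8] / [9];  Q = [1, 2, 3, 4] / [5]
  Insert 4 (step 6): P = [1, 4, 7, 8] / [6] / [9];  Q = [1, 2, 3, 4] / [5] / [6]
  Insert 5 (step 7): P = [1, 4, 5, 8] / [6, 7] / [9];  Q = [1, 2, 3, 4] / [5, 7] / [6]
  Insert 2 (step 8): P = [1, 2, 5, 8] / [4, 7] / [6] / [9];  Q = [1, 2, 3, 4] / [5, 7] / [6] / [8]
  Insert 3 (step 9): P = [1, 2, 3, 8] / [4, 5] / [6, 7] / [9];  Q = [1, 2, 3, 4] / [5, 7] / [6, 9] / [8]
Final shape: (4, 2, 2, 1).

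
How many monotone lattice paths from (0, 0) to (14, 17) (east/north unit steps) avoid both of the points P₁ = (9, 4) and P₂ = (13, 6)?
Number of paths = 258859521

Inclusion–exclusion. Total paths: C(31, 14) = 265182525. Through P₁: C(13, 9)·C(18, 5) = 6126120. Through P₂: C(19, 13)·C(12, 1) = 325584. Since P₁ is strictly southwest of P₂, a monotone path through both must visit P₁ then P₂; paths through both = C(13, 9)·C(6, 4)·C(12, 1) = 128700. Avoid both = 265182525 − 6126120 − 325584 + 128700 = 258859521.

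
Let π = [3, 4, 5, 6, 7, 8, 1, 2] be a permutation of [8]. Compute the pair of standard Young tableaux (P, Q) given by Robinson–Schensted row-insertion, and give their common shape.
P = [1, 2, 5, 6, 7, 8] / [3, 4];  Q = [1, 2, 3, 4, 5, 6] / [7, 8];  common shape = (6, 2)

Row-insert the values π_1, π_2, … into P one at a time, bumping the leftmost entry strictly greater than the inserted value down to the next row. The recording tableau Q records, in position (i, j), the step at which that cell was added to P.
  Insert 3 (step 1): P = [3];  Q = [1]
  Insert 4 (step 2): P = [3, 4];  Q = [1, 2]
  Insert 5 (step 3): P = [3, 4, 5];  Q = [1, 2, 3]
  Insert 6 (step 4): P = [3, 4, 5, 6];  Q = [1, 2, 3, 4]
  Insert 7 (step 5): P = [3, 4, 5, 6, 7];  Q = [1, 2, 3, 4, 5]
  Insert 8 (step 6): P = [3, 4, 5, 6, 7, 8];  Q = [1, 2, 3, 4, 5, 6]
  Insert 1 (step 7): P = [1, 4, 5, 6, 7, 8] / [3];  Q = [1, 2, 3, 4, 5, 6] / [7]
  Insert 2 (step 8): P = [1, 2, 5, 6, 7, 8] / [3, 4];  Q = [1, 2, 3, 4, 5, 6] / [7, 8]
Final shape: (6, 2).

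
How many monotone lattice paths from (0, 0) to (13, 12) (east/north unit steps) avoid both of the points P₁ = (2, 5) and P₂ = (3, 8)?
Number of paths = 4450915

Inclusion–exclusion. Total paths: C(25, 13) = 5200300. Through P₁: C(7, 2)·C(18, 11) = 668304. Through P₂: C(11, 3)·C(14, 10) = 165165. Since P₁ is strictly southwest of P₂, a monotone path through both must visit P₁ then P₂; paths through both = C(7, 2)·C(4, 1)·C(14, 10) = 84084. Avoid both = 5200300 − 668304 − 165165 + 84084 = 4450915.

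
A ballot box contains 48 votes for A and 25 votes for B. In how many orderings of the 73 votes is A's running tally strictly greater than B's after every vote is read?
Strict-lead orderings = 7314240729121905852

Total orderings of the 73 votes with 48 for A: C(73, 48) = 23214764053299962052. By the Bertrand ballot formula (Cycle Lemma / reflection principle), the number of orderings in which A is strictly ahead of B throughout is (p − q)/(p + q) · C(p + q, p) = (48 − 25)/(48 + 25) · 23214764053299962052 = 7314240729121905852.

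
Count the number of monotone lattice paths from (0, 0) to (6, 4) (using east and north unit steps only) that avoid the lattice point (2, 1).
Number of paths = 105

Total paths from (0, 0) to (6, 4): C(10, 6) = 210. Paths through (2, 1): (paths (0, 0) → (2, 1)) × (paths (2, 1) → (6, 4)) = C(3, 2) · C(7, 4) = 3 · 35 = 105. Avoidance count = 210 − 105 = 105.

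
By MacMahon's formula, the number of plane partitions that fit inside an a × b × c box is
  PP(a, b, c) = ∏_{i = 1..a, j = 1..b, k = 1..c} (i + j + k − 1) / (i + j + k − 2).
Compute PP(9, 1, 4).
PP(9, 1, 4) = 715

Evaluate the triple product over i = 1..9, j = 1..1, k = 1..4. The factors are (2/1) · (3/2) · (4/3) · (5/4) · (3/2) · (4/3) · (5/4) · (6/5) · … (36 factors total). The numerators and denominators telescope so the product is an integer; carrying out the multiplication exactly gives PP(9, 1, 4) = 715.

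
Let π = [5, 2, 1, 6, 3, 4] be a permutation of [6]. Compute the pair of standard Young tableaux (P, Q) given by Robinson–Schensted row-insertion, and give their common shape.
P = [1, 3, 4] / [2, 6] / [5];  Q = [1, 4, 6] / [2, 5] / [3];  common shape = (3, 2, 1)

Row-insert the values π_1, π_2, … into P one at a time, bumping the leftmost entry strictly greater than the inserted value down to the next row. The recording tableau Q records, in position (i, j), the step at which that cell was added to P.
  Insert 5 (step 1): P = [5];  Q = [1]
  Insert 2 (step 2): P = [2] / [5];  Q = [1] / [2]
  Insert 1 (step 3): P = [1] / [2] / [5];  Q = [1] / [2] / [3]
  Insert 6 (step 4): P = [1, 6] / [2] / [5];  Q = [1, 4] / [2] / [3]
  Insert 3 (step 5): P = [1, 3] / [2, 6] / [5];  Q = [1, 4] / [2, 5] / [3]
  Insert 4 (step 6): P = [1, 3, 4] / [2, 6] / [5];  Q = [1, 4, 6] / [2, 5] / [3]
Final shape: (3, 2, 1).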